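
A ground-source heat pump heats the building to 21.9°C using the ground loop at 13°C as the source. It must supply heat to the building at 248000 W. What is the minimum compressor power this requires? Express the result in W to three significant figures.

In absolute terms T_C = 286.15 K and T_H = 295.05 K, so ΔT = 8.900 K.
COP_Carnot = T_H/ΔT = 295.05/8.900 = 33.15.
Ẇ_min = Q̇/COP_Carnot = 248000/33.15 = 7481 W.

7480 W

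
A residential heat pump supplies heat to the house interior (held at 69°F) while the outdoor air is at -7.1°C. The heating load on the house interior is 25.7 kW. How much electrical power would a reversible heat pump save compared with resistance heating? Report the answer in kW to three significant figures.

23.3 kW

In absolute terms T_C = 266.05 K and T_H = 293.71 K, so ΔT = 27.66 K.
COP_Carnot = T_H/ΔT = 293.71/27.66 = 10.62.
Resistance heating needs Ẇ_res = Q̇_H = 25.70 kW; the reversible heat pump needs only Ẇ_hp = Q̇_H/COP = 2.420 kW.
Saving = 25.70 − 2.420 = 23.28 kW.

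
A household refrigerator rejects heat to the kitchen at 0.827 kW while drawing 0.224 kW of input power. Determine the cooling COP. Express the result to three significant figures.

The first law gives Q̇_H = Q̇_C + Ẇ, so the three rates are Q̇_C = 0.6030, Q̇_H = 0.8270, Ẇ = 0.2240 kW.
COP_R = Q̇_C/Ẇ = 0.6030/0.2240 = 2.692.

2.69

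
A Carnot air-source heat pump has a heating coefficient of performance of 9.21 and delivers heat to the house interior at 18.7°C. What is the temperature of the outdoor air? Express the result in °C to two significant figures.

-13 °C

COP_HP = T_H/(T_H − T_C) gives T_H − T_C = T_H/COP.
With T_H = 291.85 K, T_C = 291.85 × (1 − 1/9.21) = 260.16 K.
Converting, 260.16 K = -12.99°C.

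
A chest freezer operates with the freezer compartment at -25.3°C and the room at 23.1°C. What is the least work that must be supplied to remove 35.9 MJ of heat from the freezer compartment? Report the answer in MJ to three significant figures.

In absolute terms T_C = 247.85 K and T_H = 296.25 K, so ΔT = 48.40 K.
The reversible limit is COP_R = T_C/ΔT = 5.121, so W_min = Q_C/COP = Q_C·ΔT/T_C.
W_min = 35.90 × 48.40/247.85 = 7.011 MJ.

7.01 MJ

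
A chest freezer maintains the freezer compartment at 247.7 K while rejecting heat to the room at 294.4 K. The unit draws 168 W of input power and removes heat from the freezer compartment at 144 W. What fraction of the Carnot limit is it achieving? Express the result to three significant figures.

0.162

COP_actual = Q̇_C/Ẇ = 144.0/168.0 = 0.8571.
The reservoir spacing is ΔT = 294.4 − 247.7 = 46.70 K.
COP_Carnot = T_C/ΔT = 247.70/46.70 = 5.304.
η_II = COP_actual/COP_Carnot = 0.8571/5.304 = 0.1616.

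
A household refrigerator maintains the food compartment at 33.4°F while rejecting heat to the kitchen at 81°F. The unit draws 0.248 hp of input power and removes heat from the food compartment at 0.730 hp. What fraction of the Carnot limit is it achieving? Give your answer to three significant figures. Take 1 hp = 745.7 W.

COP_actual = Q̇_C/Ẇ = 0.7300/0.2480 = 2.944.
In absolute terms T_C = 273.93 K and T_H = 300.37 K, so ΔT = 26.44 K.
COP_Carnot = T_C/ΔT = 273.93/26.44 = 10.36.
η_II = COP_actual/COP_Carnot = 2.944/10.36 = 0.2842.

0.284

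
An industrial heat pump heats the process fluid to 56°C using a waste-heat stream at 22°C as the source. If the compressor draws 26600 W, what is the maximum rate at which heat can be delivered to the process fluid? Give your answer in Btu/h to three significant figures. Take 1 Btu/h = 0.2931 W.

879000 Btu/h

In absolute terms T_C = 295.15 K and T_H = 329.15 K, so ΔT = 34.00 K.
COP_Carnot = T_H/ΔT = 329.15/34.00 = 9.681.
Q̇_max = COP_Carnot × Ẇ = 9.681 × 26600 W = 257500 W = 878600 Btu/h.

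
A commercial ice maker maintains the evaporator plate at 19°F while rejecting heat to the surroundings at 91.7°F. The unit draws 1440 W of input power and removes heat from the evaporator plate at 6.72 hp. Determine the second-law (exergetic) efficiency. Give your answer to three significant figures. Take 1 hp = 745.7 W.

Converting, Q̇_C = 6.720 hp = 5011 W, so COP_actual = Q̇_C/Ẇ = 5011/1440 = 3.480.
In absolute terms T_C = 265.93 K and T_H = 306.32 K, so ΔT = 40.39 K.
COP_Carnot = T_C/ΔT = 265.93/40.39 = 6.584.
η_II = COP_actual/COP_Carnot = 3.480/6.584 = 0.5285.

0.529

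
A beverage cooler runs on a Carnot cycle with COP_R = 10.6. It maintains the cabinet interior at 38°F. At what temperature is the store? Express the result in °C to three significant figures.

29.4 °C

COP_R = T_C/(T_H − T_C) gives T_H − T_C = T_C/COP.
With T_C = 276.48 K, T_H = 276.48 × (1 + 1/10.6) = 302.57 K.
Converting, 302.57 K = 29.42°C.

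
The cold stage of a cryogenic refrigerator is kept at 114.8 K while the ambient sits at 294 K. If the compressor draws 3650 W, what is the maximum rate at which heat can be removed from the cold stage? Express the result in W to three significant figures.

The reservoir spacing is ΔT = 294 − 114.8 = 179.2 K.
COP_Carnot = T_C/ΔT = 114.80/179.2 = 0.6406.
Q̇_max = COP_Carnot × Ẇ = 0.6406 × 3650 W = 2338 W.

2340 W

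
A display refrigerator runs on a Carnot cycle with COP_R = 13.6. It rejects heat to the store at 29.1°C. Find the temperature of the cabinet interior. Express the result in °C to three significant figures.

8.40 °C

For a Carnot refrigerator COP_R = T_C/(T_H − T_C), so T_C = COP·T_H/(1 + COP).
With T_H = 302.25 K, T_C = 13.6 × 302.25/14.60 = 281.55 K.
Converting, 281.55 K = 8.40°C.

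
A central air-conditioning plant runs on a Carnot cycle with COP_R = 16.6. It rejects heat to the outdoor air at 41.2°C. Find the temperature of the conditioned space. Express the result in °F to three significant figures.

74.0 °F

For a Carnot refrigerator COP_R = T_C/(T_H − T_C), so T_C = COP·T_H/(1 + COP).
With T_H = 314.35 K, T_C = 16.6 × 314.35/17.60 = 296.49 K.
Converting, 296.49 K = 74.01°F.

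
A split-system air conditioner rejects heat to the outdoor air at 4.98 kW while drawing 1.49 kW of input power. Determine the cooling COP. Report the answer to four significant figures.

The first law gives Q̇_H = Q̇_C + Ẇ, so the three rates are Q̇_C = 3.490, Q̇_H = 4.980, Ẇ = 1.490 kW.
COP_R = Q̇_C/Ẇ = 3.490/1.490 = 2.342.

2.342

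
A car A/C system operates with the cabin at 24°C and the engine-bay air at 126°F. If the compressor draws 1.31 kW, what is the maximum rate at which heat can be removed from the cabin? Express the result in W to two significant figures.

In absolute terms T_C = 297.15 K and T_H = 325.37 K, so ΔT = 28.22 K.
COP_Carnot = T_C/ΔT = 297.15/28.22 = 10.53.
Q̇_max = COP_Carnot × Ẇ = 10.53 × 1.310 kW = 13.79 kW = 13790 W.

14000 W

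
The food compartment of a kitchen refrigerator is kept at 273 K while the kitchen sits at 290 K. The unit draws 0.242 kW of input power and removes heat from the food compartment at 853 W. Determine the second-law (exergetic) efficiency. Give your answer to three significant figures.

0.219

Converting, Q̇_C = 853.0 W = 0.8530 kW, so COP_actual = Q̇_C/Ẇ = 0.8530/0.2420 = 3.525.
The reservoir spacing is ΔT = 290 − 273 = 17.00 K.
COP_Carnot = T_C/ΔT = 273.00/17.00 = 16.06.
η_II = COP_actual/COP_Carnot = 3.525/16.06 = 0.2195.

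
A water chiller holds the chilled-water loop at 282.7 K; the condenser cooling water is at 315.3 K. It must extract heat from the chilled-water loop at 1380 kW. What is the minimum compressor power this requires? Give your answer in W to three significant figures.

159000 W

The reservoir spacing is ΔT = 315.3 − 282.7 = 32.60 K.
COP_Carnot = T_C/ΔT = 282.70/32.60 = 8.672.
Ẇ_min = Q̇/COP_Carnot = 1380/8.672 = 159.1 kW = 159100 W.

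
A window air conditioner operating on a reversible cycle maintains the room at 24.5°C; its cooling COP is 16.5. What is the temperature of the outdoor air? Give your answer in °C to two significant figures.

COP_R = T_C/(T_H − T_C) gives T_H − T_C = T_C/COP.
With T_C = 297.65 K, T_H = 297.65 × (1 + 1/16.5) = 315.69 K.
Converting, 315.69 K = 42.54°C.

43 °C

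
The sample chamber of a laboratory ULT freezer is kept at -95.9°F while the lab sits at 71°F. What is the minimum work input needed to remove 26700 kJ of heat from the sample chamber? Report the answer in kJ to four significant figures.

In absolute terms T_C = 202.09 K and T_H = 294.82 K, so ΔT = 92.72 K.
The reversible limit is COP_R = T_C/ΔT = 2.180, so W_min = Q_C/COP = Q_C·ΔT/T_C.
W_min = 26700 × 92.72/202.09 = 12250 kJ.

12250 kJ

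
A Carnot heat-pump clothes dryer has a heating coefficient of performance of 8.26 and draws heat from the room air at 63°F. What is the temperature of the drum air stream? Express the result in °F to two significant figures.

130 °F

COP_HP = T_H/(T_H − T_C) rearranges to T_H = COP·T_C/(COP − 1).
With T_C = 290.37 K, T_H = 8.26 × 290.37/7.260 = 330.37 K.
Converting, 330.37 K = 134.99°F.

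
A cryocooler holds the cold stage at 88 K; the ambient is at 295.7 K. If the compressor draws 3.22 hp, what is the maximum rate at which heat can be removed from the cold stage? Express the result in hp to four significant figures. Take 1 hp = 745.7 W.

The reservoir spacing is ΔT = 295.7 − 88 = 207.7 K.
COP_Carnot = T_C/ΔT = 88.00/207.7 = 0.4237.
Q̇_max = COP_Carnot × Ẇ = 0.4237 × 3.220 hp = 1.364 hp.

1.364 hp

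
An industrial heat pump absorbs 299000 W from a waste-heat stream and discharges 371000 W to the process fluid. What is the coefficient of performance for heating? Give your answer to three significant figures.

The first law gives Q̇_H = Q̇_C + Ẇ, so the three rates are Q̇_C = 299000, Q̇_H = 371000, Ẇ = 72000 W.
COP_HP = Q̇_H/Ẇ = 371000/72000 = 5.153.

5.15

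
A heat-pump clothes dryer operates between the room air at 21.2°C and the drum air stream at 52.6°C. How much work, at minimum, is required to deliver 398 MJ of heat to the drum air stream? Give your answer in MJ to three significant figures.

38.4 MJ

In absolute terms T_C = 294.35 K and T_H = 325.75 K, so ΔT = 31.40 K.
The reversible limit is COP_HP = T_H/ΔT = 10.37, so W_min = Q_H/COP = Q_H·ΔT/T_H.
W_min = 398.0 × 31.40/325.75 = 38.36 MJ.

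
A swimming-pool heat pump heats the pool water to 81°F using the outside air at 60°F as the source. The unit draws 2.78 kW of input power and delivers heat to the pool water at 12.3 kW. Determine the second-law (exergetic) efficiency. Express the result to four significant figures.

0.1718

COP_actual = Q̇_H/Ẇ = 12.30/2.780 = 4.424.
In absolute terms T_C = 288.71 K and T_H = 300.37 K, so ΔT = 11.67 K.
COP_Carnot = T_H/ΔT = 300.37/11.67 = 25.75.
η_II = COP_actual/COP_Carnot = 4.424/25.75 = 0.1718.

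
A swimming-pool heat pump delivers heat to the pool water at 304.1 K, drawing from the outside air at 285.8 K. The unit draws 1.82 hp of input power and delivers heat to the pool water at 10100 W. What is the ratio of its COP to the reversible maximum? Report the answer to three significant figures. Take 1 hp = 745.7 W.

Converting, Q̇_H = 10100 W = 13.54 hp, so COP_actual = Q̇_H/Ẇ = 13.54/1.820 = 7.442.
The reservoir spacing is ΔT = 304.1 − 285.8 = 18.30 K.
COP_Carnot = T_H/ΔT = 304.10/18.30 = 16.62.
η_II = COP_actual/COP_Carnot = 7.442/16.62 = 0.4478.

0.448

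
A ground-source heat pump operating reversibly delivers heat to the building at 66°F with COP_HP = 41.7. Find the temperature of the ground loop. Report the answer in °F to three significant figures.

53.4 °F

COP_HP = T_H/(T_H − T_C) gives T_H − T_C = T_H/COP.
With T_H = 292.04 K, T_C = 292.04 × (1 − 1/41.7) = 285.04 K.
Converting, 285.04 K = 53.39°F.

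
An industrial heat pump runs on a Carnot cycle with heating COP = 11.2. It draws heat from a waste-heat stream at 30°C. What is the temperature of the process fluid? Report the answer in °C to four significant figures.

COP_HP = T_H/(T_H − T_C) rearranges to T_H = COP·T_C/(COP − 1).
With T_C = 303.15 K, T_H = 11.2 × 303.15/10.20 = 332.87 K.
Converting, 332.87 K = 59.72°C.

59.72 °C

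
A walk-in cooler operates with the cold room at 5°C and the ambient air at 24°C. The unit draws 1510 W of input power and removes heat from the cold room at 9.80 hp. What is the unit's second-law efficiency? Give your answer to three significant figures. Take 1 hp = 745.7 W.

Converting, Q̇_C = 9.800 hp = 7308 W, so COP_actual = Q̇_C/Ẇ = 7308/1510 = 4.840.
In absolute terms T_C = 278.15 K and T_H = 297.15 K, so ΔT = 19.00 K.
COP_Carnot = T_C/ΔT = 278.15/19.00 = 14.64.
η_II = COP_actual/COP_Carnot = 4.840/14.64 = 0.3306.

0.331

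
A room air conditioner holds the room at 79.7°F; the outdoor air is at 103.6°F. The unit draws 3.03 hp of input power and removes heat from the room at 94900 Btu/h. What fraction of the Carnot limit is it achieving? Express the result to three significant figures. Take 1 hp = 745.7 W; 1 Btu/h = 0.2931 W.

Converting, Q̇_C = 94900 Btu/h = 37.30 hp, so COP_actual = Q̇_C/Ẇ = 37.30/3.030 = 12.31.
In absolute terms T_C = 299.65 K and T_H = 312.93 K, so ΔT = 13.28 K.
COP_Carnot = T_C/ΔT = 299.65/13.28 = 22.57.
η_II = COP_actual/COP_Carnot = 12.31/22.57 = 0.5455.

0.545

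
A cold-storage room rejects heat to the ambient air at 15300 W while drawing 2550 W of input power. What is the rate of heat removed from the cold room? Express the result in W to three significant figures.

For a cyclic device the first law requires Q̇_H = Q̇_C + Ẇ.
Q̇_C = Q̇_H − Ẇ = 12750 W.

12800 W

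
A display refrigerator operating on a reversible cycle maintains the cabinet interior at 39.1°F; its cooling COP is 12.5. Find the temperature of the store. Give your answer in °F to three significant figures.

COP_R = T_C/(T_H − T_C) gives T_H − T_C = T_C/COP.
With T_C = 277.09 K, T_H = 277.09 × (1 + 1/12.5) = 299.26 K.
Converting, 299.26 K = 79.00°F.

79.0 °F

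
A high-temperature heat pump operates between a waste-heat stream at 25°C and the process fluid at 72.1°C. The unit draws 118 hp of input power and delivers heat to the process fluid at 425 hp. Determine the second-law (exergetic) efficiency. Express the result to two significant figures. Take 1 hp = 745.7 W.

0.49

COP_actual = Q̇_H/Ẇ = 425.0/118.0 = 3.602.
In absolute terms T_C = 298.15 K and T_H = 345.25 K, so ΔT = 47.10 K.
COP_Carnot = T_H/ΔT = 345.25/47.10 = 7.330.
η_II = COP_actual/COP_Carnot = 3.602/7.330 = 0.4914.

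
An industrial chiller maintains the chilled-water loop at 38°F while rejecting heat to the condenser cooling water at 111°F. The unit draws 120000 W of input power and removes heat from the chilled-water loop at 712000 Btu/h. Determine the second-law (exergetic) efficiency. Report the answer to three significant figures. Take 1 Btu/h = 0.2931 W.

0.255

Converting, Q̇_C = 712000 Btu/h = 208700 W, so COP_actual = Q̇_C/Ẇ = 208700/120000 = 1.739.
In absolute terms T_C = 276.48 K and T_H = 317.04 K, so ΔT = 40.56 K.
COP_Carnot = T_C/ΔT = 276.48/40.56 = 6.817.
η_II = COP_actual/COP_Carnot = 1.739/6.817 = 0.2551.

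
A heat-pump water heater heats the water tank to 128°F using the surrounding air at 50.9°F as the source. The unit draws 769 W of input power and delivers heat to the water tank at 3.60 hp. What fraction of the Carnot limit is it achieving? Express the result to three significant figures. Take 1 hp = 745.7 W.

Converting, Q̇_H = 3.600 hp = 2685 W, so COP_actual = Q̇_H/Ẇ = 2685/769.0 = 3.491.
In absolute terms T_C = 283.65 K and T_H = 326.48 K, so ΔT = 42.83 K.
COP_Carnot = T_H/ΔT = 326.48/42.83 = 7.622.
η_II = COP_actual/COP_Carnot = 3.491/7.622 = 0.4580.

0.458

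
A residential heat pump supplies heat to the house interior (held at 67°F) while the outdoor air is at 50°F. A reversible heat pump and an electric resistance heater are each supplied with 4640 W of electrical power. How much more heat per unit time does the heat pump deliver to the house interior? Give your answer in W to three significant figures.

139000 W

In absolute terms T_C = 283.15 K and T_H = 292.59 K, so ΔT = 9.444 K.
COP_Carnot = T_H/ΔT = 292.59/9.444 = 30.98.
The heat pump delivers Q̇_H = COP × Ẇ = 143700 W; the resistance heater delivers Ẇ = 4640 W.
Extra = (COP − 1)·Ẇ = 139100 W.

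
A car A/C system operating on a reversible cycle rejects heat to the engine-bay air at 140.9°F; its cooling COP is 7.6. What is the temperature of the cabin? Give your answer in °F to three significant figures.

For a Carnot refrigerator COP_R = T_C/(T_H − T_C), so T_C = COP·T_H/(1 + COP).
With T_H = 333.65 K, T_C = 7.6 × 333.65/8.600 = 294.85 K.
Converting, 294.85 K = 71.07°F.

71.1 °F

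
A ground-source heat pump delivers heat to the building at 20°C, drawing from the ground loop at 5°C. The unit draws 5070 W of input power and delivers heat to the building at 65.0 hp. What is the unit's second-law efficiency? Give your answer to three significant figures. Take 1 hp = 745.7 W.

0.489

Converting, Q̇_H = 65.00 hp = 48470 W, so COP_actual = Q̇_H/Ẇ = 48470/5070 = 9.560.
In absolute terms T_C = 278.15 K and T_H = 293.15 K, so ΔT = 15.00 K.
COP_Carnot = T_H/ΔT = 293.15/15.00 = 19.54.
η_II = COP_actual/COP_Carnot = 9.560/19.54 = 0.4892.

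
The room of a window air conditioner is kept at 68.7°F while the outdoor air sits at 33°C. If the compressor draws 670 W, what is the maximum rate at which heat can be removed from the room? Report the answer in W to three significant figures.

15600 W

In absolute terms T_C = 293.54 K and T_H = 306.15 K, so ΔT = 12.61 K.
COP_Carnot = T_C/ΔT = 293.54/12.61 = 23.28.
Q̇_max = COP_Carnot × Ẇ = 23.28 × 670.0 W = 15600 W.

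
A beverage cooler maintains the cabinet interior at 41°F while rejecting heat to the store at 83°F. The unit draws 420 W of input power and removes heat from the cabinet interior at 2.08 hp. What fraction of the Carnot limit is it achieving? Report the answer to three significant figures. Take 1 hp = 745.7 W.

0.310

Converting, Q̇_C = 2.080 hp = 1551 W, so COP_actual = Q̇_C/Ẇ = 1551/420.0 = 3.693.
In absolute terms T_C = 278.15 K and T_H = 301.48 K, so ΔT = 23.33 K.
COP_Carnot = T_C/ΔT = 278.15/23.33 = 11.92.
η_II = COP_actual/COP_Carnot = 3.693/11.92 = 0.3098.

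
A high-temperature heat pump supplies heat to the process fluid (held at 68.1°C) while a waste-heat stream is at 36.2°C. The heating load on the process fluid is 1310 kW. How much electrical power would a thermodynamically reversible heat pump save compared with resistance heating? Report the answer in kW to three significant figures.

1190 kW

In absolute terms T_C = 309.35 K and T_H = 341.25 K, so ΔT = 31.90 K.
COP_Carnot = T_H/ΔT = 341.25/31.90 = 10.70.
Resistance heating needs Ẇ_res = Q̇_H = 1310 kW; the reversible heat pump needs only Ẇ_hp = Q̇_H/COP = 122.5 kW.
Saving = 1310 − 122.5 = 1188 kW.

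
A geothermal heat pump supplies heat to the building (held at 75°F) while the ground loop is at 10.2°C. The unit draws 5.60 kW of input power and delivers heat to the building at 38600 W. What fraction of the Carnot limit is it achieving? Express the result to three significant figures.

Converting, Q̇_H = 38600 W = 38.60 kW, so COP_actual = Q̇_H/Ẇ = 38.60/5.600 = 6.893.
In absolute terms T_C = 283.35 K and T_H = 297.04 K, so ΔT = 13.69 K.
COP_Carnot = T_H/ΔT = 297.04/13.69 = 21.70.
η_II = COP_actual/COP_Carnot = 6.893/21.70 = 0.3177.

0.318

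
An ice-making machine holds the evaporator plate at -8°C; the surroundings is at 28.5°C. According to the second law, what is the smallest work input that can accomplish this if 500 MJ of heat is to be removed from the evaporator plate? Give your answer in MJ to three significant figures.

68.8 MJ

In absolute terms T_C = 265.15 K and T_H = 301.65 K, so ΔT = 36.50 K.
The reversible limit is COP_R = T_C/ΔT = 7.264, so W_min = Q_C/COP = Q_C·ΔT/T_C.
W_min = 500.0 × 36.50/265.15 = 68.83 MJ.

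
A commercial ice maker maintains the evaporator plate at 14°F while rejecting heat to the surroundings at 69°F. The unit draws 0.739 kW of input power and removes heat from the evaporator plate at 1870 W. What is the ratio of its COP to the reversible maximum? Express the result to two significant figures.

Converting, Q̇_C = 1870 W = 1.870 kW, so COP_actual = Q̇_C/Ẇ = 1.870/0.7390 = 2.530.
In absolute terms T_C = 263.15 K and T_H = 293.71 K, so ΔT = 30.56 K.
COP_Carnot = T_C/ΔT = 263.15/30.56 = 8.612.
η_II = COP_actual/COP_Carnot = 2.530/8.612 = 0.2938.

0.29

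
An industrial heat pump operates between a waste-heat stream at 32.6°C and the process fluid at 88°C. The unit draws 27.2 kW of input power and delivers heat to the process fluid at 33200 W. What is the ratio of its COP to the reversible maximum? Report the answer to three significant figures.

Converting, Q̇_H = 33200 W = 33.20 kW, so COP_actual = Q̇_H/Ẇ = 33.20/27.20 = 1.221.
In absolute terms T_C = 305.75 K and T_H = 361.15 K, so ΔT = 55.40 K.
COP_Carnot = T_H/ΔT = 361.15/55.40 = 6.519.
η_II = COP_actual/COP_Carnot = 1.221/6.519 = 0.1872.

0.187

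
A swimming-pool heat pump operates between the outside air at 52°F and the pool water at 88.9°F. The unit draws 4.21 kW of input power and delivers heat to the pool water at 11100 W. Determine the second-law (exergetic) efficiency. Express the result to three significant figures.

0.177

Converting, Q̇_H = 11100 W = 11.10 kW, so COP_actual = Q̇_H/Ẇ = 11.10/4.210 = 2.637.
In absolute terms T_C = 284.26 K and T_H = 304.76 K, so ΔT = 20.50 K.
COP_Carnot = T_H/ΔT = 304.76/20.50 = 14.87.
η_II = COP_actual/COP_Carnot = 2.637/14.87 = 0.1774.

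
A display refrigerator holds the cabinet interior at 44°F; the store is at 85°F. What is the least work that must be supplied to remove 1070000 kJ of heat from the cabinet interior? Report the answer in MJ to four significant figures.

87.10 MJ

In absolute terms T_C = 279.82 K and T_H = 302.59 K, so ΔT = 22.78 K.
The reversible limit is COP_R = T_C/ΔT = 12.28, so W_min = Q_C/COP = Q_C·ΔT/T_C.
W_min = 1070000 × 22.78/279.82 = 87100 kJ = 87.10 MJ.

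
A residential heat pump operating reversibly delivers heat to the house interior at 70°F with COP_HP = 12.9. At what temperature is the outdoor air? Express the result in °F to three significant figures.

COP_HP = T_H/(T_H − T_C) gives T_H − T_C = T_H/COP.
With T_H = 294.26 K, T_C = 294.26 × (1 − 1/12.9) = 271.45 K.
Converting, 271.45 K = 28.94°F.

28.9 °F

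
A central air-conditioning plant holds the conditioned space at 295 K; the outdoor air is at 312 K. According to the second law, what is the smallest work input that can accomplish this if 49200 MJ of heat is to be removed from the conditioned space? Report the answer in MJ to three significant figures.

2840 MJ

The reservoir spacing is ΔT = 312 − 295 = 17.00 K.
The reversible limit is COP_R = T_C/ΔT = 17.35, so W_min = Q_C/COP = Q_C·ΔT/T_C.
W_min = 49200 × 17.00/295.00 = 2835 MJ.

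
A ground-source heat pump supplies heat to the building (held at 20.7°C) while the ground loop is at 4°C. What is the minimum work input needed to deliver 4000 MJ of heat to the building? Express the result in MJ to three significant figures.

In absolute terms T_C = 277.15 K and T_H = 293.85 K, so ΔT = 16.70 K.
The reversible limit is COP_HP = T_H/ΔT = 17.60, so W_min = Q_H/COP = Q_H·ΔT/T_H.
W_min = 4000 × 16.70/293.85 = 227.3 MJ.

227 MJ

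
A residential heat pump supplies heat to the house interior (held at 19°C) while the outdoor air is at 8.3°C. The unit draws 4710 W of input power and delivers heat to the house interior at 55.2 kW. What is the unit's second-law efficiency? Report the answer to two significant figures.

Converting, Q̇_H = 55.20 kW = 55200 W, so COP_actual = Q̇_H/Ẇ = 55200/4710 = 11.72.
In absolute terms T_C = 281.45 K and T_H = 292.15 K, so ΔT = 10.70 K.
COP_Carnot = T_H/ΔT = 292.15/10.70 = 27.30.
η_II = COP_actual/COP_Carnot = 11.72/27.30 = 0.4292.

0.43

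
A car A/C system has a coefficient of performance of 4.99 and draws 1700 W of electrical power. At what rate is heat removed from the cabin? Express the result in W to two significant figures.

8500 W

Q̇_C = COP × Ẇ = 4.99 × 1700 = 8483 W.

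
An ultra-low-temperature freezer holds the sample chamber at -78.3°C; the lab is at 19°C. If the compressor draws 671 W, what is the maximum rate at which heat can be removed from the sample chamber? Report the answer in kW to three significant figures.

1.34 kW

In absolute terms T_C = 194.85 K and T_H = 292.15 K, so ΔT = 97.30 K.
COP_Carnot = T_C/ΔT = 194.85/97.30 = 2.003.
Q̇_max = COP_Carnot × Ẇ = 2.003 × 671.0 W = 1344 W = 1.344 kW.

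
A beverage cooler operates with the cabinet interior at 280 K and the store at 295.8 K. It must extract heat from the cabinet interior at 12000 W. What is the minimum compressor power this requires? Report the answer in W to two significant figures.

The reservoir spacing is ΔT = 295.8 − 280 = 15.80 K.
COP_Carnot = T_C/ΔT = 280.00/15.80 = 17.72.
Ẇ_min = Q̇/COP_Carnot = 12000/17.72 = 677.1 W.

680 W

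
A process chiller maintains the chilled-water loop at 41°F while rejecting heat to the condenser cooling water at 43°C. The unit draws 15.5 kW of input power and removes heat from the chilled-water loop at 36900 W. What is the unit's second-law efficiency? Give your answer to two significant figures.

Converting, Q̇_C = 36900 W = 36.90 kW, so COP_actual = Q̇_C/Ẇ = 36.90/15.50 = 2.381.
In absolute terms T_C = 278.15 K and T_H = 316.15 K, so ΔT = 38.00 K.
COP_Carnot = T_C/ΔT = 278.15/38.00 = 7.320.
η_II = COP_actual/COP_Carnot = 2.381/7.320 = 0.3252.

0.33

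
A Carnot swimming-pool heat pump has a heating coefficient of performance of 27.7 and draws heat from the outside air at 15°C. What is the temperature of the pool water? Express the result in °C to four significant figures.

COP_HP = T_H/(T_H − T_C) rearranges to T_H = COP·T_C/(COP − 1).
With T_C = 288.15 K, T_H = 27.7 × 288.15/26.70 = 298.94 K.
Converting, 298.94 K = 25.79°C.

25.79 °C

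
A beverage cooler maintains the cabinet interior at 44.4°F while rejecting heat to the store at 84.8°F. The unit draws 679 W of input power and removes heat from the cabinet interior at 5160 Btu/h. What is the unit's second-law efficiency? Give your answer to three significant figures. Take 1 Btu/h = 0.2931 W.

Converting, Q̇_C = 5160 Btu/h = 1512 W, so COP_actual = Q̇_C/Ẇ = 1512/679.0 = 2.227.
In absolute terms T_C = 280.04 K and T_H = 302.48 K, so ΔT = 22.44 K.
COP_Carnot = T_C/ΔT = 280.04/22.44 = 12.48.
η_II = COP_actual/COP_Carnot = 2.227/12.48 = 0.1785.

0.179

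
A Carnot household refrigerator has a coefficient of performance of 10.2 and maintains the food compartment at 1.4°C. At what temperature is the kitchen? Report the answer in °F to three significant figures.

COP_R = T_C/(T_H − T_C) gives T_H − T_C = T_C/COP.
With T_C = 274.55 K, T_H = 274.55 × (1 + 1/10.2) = 301.47 K.
Converting, 301.47 K = 82.97°F.

83.0 °F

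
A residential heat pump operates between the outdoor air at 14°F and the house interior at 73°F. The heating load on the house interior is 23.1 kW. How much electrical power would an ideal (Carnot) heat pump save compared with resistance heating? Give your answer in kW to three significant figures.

In absolute terms T_C = 263.15 K and T_H = 295.93 K, so ΔT = 32.78 K.
COP_Carnot = T_H/ΔT = 295.93/32.78 = 9.028.
Resistance heating needs Ẇ_res = Q̇_H = 23.10 kW; the reversible heat pump needs only Ẇ_hp = Q̇_H/COP = 2.559 kW.
Saving = 23.10 − 2.559 = 20.54 kW.

20.5 kW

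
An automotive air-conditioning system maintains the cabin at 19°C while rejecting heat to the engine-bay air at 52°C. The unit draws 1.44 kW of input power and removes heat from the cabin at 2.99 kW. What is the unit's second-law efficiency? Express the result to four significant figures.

COP_actual = Q̇_C/Ẇ = 2.990/1.440 = 2.076.
In absolute terms T_C = 292.15 K and T_H = 325.15 K, so ΔT = 33.00 K.
COP_Carnot = T_C/ΔT = 292.15/33.00 = 8.853.
η_II = COP_actual/COP_Carnot = 2.076/8.853 = 0.2345.

0.2345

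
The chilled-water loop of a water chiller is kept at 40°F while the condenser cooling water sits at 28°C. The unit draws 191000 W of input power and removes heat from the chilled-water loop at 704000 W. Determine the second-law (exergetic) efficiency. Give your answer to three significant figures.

0.313

COP_actual = Q̇_C/Ẇ = 704000/191000 = 3.686.
In absolute terms T_C = 277.59 K and T_H = 301.15 K, so ΔT = 23.56 K.
COP_Carnot = T_C/ΔT = 277.59/23.56 = 11.78.
η_II = COP_actual/COP_Carnot = 3.686/11.78 = 0.3128.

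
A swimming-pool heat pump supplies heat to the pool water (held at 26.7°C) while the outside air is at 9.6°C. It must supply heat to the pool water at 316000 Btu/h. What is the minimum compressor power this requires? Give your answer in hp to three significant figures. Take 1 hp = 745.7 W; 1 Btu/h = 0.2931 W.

In absolute terms T_C = 282.75 K and T_H = 299.85 K, so ΔT = 17.10 K.
COP_Carnot = T_H/ΔT = 299.85/17.10 = 17.54.
Ẇ_min = Q̇/COP_Carnot = 316000/17.54 = 18020 Btu/h = 7.083 hp.

7.08 hp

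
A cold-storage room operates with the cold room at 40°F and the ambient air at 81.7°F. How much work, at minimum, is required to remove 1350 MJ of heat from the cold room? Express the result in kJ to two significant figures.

In absolute terms T_C = 277.59 K and T_H = 300.76 K, so ΔT = 23.17 K.
The reversible limit is COP_R = T_C/ΔT = 11.98, so W_min = Q_C/COP = Q_C·ΔT/T_C.
W_min = 1350 × 23.17/277.59 = 112.7 MJ = 112700 kJ.

110000 kJ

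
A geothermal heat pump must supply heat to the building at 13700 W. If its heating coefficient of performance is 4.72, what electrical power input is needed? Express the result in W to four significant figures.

2903 W

Ẇ = Q̇_H/COP_HP = 13700/4.72 = 2903 W.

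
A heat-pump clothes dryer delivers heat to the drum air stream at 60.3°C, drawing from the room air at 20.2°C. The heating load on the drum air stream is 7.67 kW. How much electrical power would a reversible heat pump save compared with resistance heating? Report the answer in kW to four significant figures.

6.748 kW

In absolute terms T_C = 293.35 K and T_H = 333.45 K, so ΔT = 40.10 K.
COP_Carnot = T_H/ΔT = 333.45/40.10 = 8.315.
Resistance heating needs Ẇ_res = Q̇_H = 7.670 kW; the reversible heat pump needs only Ẇ_hp = Q̇_H/COP = 0.9224 kW.
Saving = 7.670 − 0.9224 = 6.748 kW.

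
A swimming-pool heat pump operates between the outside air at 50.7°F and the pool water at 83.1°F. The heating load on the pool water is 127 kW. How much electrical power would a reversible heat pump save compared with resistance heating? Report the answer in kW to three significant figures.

119 kW

In absolute terms T_C = 283.54 K and T_H = 301.54 K, so ΔT = 18.00 K.
COP_Carnot = T_H/ΔT = 301.54/18.00 = 16.75.
Resistance heating needs Ẇ_res = Q̇_H = 127.0 kW; the reversible heat pump needs only Ẇ_hp = Q̇_H/COP = 7.581 kW.
Saving = 127.0 − 7.581 = 119.4 kW.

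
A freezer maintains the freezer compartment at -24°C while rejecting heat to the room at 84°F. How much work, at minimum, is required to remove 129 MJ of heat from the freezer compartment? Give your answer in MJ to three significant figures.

27.4 MJ

In absolute terms T_C = 249.15 K and T_H = 302.04 K, so ΔT = 52.89 K.
The reversible limit is COP_R = T_C/ΔT = 4.711, so W_min = Q_C/COP = Q_C·ΔT/T_C.
W_min = 129.0 × 52.89/249.15 = 27.38 MJ.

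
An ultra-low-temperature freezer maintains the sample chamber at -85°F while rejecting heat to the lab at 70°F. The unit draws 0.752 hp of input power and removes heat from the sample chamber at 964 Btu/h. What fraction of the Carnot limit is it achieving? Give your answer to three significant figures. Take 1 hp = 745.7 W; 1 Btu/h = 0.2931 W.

Converting, Q̇_C = 964.0 Btu/h = 0.3789 hp, so COP_actual = Q̇_C/Ẇ = 0.3789/0.7520 = 0.5039.
In absolute terms T_C = 208.15 K and T_H = 294.26 K, so ΔT = 86.11 K.
COP_Carnot = T_C/ΔT = 208.15/86.11 = 2.417.
η_II = COP_actual/COP_Carnot = 0.5039/2.417 = 0.2084.

0.208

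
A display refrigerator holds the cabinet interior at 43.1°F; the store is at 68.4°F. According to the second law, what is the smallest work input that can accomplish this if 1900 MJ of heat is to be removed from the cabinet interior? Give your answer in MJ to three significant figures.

95.6 MJ

In absolute terms T_C = 279.32 K and T_H = 293.37 K, so ΔT = 14.06 K.
The reversible limit is COP_R = T_C/ΔT = 19.87, so W_min = Q_C/COP = Q_C·ΔT/T_C.
W_min = 1900 × 14.06/279.32 = 95.61 MJ.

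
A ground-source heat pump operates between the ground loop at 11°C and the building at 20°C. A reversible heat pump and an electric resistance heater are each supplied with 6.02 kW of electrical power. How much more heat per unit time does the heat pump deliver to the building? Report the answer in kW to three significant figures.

190 kW

In absolute terms T_C = 284.15 K and T_H = 293.15 K, so ΔT = 9.000 K.
COP_Carnot = T_H/ΔT = 293.15/9.000 = 32.57.
The heat pump delivers Q̇_H = COP × Ẇ = 196.1 kW; the resistance heater delivers Ẇ = 6.020 kW.
Extra = (COP − 1)·Ẇ = 190.1 kW.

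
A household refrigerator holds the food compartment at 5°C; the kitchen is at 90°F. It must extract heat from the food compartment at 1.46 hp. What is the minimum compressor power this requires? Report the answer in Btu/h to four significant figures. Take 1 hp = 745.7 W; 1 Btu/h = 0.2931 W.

In absolute terms T_C = 278.15 K and T_H = 305.37 K, so ΔT = 27.22 K.
COP_Carnot = T_C/ΔT = 278.15/27.22 = 10.22.
Ẇ_min = Q̇/COP_Carnot = 1.460/10.22 = 0.1429 hp = 363.5 Btu/h.

363.5 Btu/h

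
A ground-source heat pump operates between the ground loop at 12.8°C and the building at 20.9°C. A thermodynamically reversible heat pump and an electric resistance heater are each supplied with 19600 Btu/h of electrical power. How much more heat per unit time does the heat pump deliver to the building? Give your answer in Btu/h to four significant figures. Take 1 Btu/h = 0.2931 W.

691900 Btu/h

In absolute terms T_C = 285.95 K and T_H = 294.05 K, so ΔT = 8.100 K.
COP_Carnot = T_H/ΔT = 294.05/8.100 = 36.30.
The heat pump delivers Q̇_H = COP × Ẇ = 711500 Btu/h; the resistance heater delivers Ẇ = 19600 Btu/h.
Extra = (COP − 1)·Ẇ = 691900 Btu/h.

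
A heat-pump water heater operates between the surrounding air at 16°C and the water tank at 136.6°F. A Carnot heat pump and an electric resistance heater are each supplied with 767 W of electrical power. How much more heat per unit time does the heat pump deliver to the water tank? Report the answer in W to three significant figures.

In absolute terms T_C = 289.15 K and T_H = 331.26 K, so ΔT = 42.11 K.
COP_Carnot = T_H/ΔT = 331.26/42.11 = 7.866.
The heat pump delivers Q̇_H = COP × Ẇ = 6033 W; the resistance heater delivers Ẇ = 767.0 W.
Extra = (COP − 1)·Ẇ = 5266 W.

5270 W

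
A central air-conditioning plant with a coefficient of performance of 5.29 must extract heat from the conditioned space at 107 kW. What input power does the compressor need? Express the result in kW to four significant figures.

20.23 kW

Ẇ = Q̇_C/COP = 107.0/5.29 = 20.23 kW.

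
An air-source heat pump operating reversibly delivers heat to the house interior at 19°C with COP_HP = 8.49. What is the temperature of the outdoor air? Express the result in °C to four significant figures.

COP_HP = T_H/(T_H − T_C) gives T_H − T_C = T_H/COP.
With T_H = 292.15 K, T_C = 292.15 × (1 − 1/8.49) = 257.74 K.
Converting, 257.74 K = -15.41°C.

-15.41 °C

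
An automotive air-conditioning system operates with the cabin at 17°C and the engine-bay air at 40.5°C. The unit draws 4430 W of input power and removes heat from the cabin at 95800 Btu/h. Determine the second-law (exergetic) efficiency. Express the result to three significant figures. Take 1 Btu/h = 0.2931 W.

Converting, Q̇_C = 95800 Btu/h = 28080 W, so COP_actual = Q̇_C/Ẇ = 28080/4430 = 6.338.
In absolute terms T_C = 290.15 K and T_H = 313.65 K, so ΔT = 23.50 K.
COP_Carnot = T_C/ΔT = 290.15/23.50 = 12.35.
η_II = COP_actual/COP_Carnot = 6.338/12.35 = 0.5134.

0.513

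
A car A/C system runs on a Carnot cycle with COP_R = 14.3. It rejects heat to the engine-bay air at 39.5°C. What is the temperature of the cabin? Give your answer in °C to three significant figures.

For a Carnot refrigerator COP_R = T_C/(T_H − T_C), so T_C = COP·T_H/(1 + COP).
With T_H = 312.65 K, T_C = 14.3 × 312.65/15.30 = 292.22 K.
Converting, 292.22 K = 19.07°C.

19.1 °C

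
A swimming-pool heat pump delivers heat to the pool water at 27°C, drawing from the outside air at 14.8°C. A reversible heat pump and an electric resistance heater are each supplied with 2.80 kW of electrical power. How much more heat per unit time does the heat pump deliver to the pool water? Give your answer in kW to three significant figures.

66.1 kW

In absolute terms T_C = 287.95 K and T_H = 300.15 K, so ΔT = 12.20 K.
COP_Carnot = T_H/ΔT = 300.15/12.20 = 24.60.
The heat pump delivers Q̇_H = COP × Ẇ = 68.89 kW; the resistance heater delivers Ẇ = 2.800 kW.
Extra = (COP − 1)·Ẇ = 66.09 kW.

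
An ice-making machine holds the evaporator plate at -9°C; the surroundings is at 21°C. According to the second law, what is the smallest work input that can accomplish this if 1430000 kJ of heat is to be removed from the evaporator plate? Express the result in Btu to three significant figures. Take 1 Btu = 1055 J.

154000 Btu

In absolute terms T_C = 264.15 K and T_H = 294.15 K, so ΔT = 30.00 K.
The reversible limit is COP_R = T_C/ΔT = 8.805, so W_min = Q_C/COP = Q_C·ΔT/T_C.
W_min = 1430000 × 30.00/264.15 = 162400 kJ = 153900 Btu.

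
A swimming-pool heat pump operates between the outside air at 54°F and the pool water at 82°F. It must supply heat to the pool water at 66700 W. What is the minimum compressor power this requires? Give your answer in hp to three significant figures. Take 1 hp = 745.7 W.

In absolute terms T_C = 285.37 K and T_H = 300.93 K, so ΔT = 15.56 K.
COP_Carnot = T_H/ΔT = 300.93/15.56 = 19.35.
Ẇ_min = Q̇/COP_Carnot = 66700/19.35 = 3448 W = 4.624 hp.

4.62 hp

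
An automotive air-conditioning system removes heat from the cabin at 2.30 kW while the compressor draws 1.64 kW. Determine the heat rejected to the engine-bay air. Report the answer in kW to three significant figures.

3.94 kW

For a cyclic device the first law requires Q̇_H = Q̇_C + Ẇ.
Q̇_H = Q̇_C + Ẇ = 3.940 kW.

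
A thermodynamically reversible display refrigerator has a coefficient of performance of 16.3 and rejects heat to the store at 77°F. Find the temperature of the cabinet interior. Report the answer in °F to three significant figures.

46.0 °F

For a Carnot refrigerator COP_R = T_C/(T_H − T_C), so T_C = COP·T_H/(1 + COP).
With T_H = 298.15 K, T_C = 16.3 × 298.15/17.30 = 280.92 K.
Converting, 280.92 K = 45.98°F.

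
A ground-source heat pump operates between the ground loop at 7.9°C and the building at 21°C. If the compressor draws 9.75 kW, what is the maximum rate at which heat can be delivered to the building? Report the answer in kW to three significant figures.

In absolute terms T_C = 281.05 K and T_H = 294.15 K, so ΔT = 13.10 K.
COP_Carnot = T_H/ΔT = 294.15/13.10 = 22.45.
Q̇_max = COP_Carnot × Ẇ = 22.45 × 9.750 kW = 218.9 kW.

219 kW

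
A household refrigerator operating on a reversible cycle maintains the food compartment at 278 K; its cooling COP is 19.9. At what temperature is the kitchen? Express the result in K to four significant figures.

COP_R = T_C/(T_H − T_C) gives T_H − T_C = T_C/COP.
With T_C = 278.00 K, T_H = 278.00 × (1 + 1/19.9) = 291.97 K.

292.0 K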